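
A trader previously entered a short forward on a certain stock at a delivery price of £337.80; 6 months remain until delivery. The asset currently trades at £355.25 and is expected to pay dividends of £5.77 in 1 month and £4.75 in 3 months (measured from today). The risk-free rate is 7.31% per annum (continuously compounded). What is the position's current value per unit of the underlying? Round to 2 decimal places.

PV(remaining dividends) I = 5.77·e^(−0.0731·1/12) + 4.75·e^(−0.0731·3/12) = 10.3989
Current forward F = (S − I)·e^(rT) = (355.25 − 10.3989)·e^(0.0731·6/12) = 344.8511 × 1.037226 = 357.6885
Value (long) = (F − K)·e^(−rT) = (357.6885 − 337.80) × 0.964110 = 19.1747
Short position value = −(long value) = -£19.17

-£19.17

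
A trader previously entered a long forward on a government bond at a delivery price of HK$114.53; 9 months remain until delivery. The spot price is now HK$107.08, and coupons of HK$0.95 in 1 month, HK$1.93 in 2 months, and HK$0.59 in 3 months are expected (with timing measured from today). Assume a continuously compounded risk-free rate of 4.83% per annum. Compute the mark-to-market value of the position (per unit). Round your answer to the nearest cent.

PV(remaining coupons) I = 0.95·e^(−0.0483·1/12) + 1.93·e^(−0.0483·2/12) + 0.59·e^(−0.0483·3/12) = 3.4436
Current forward F = (S − I)·e^(rT) = (107.08 − 3.4436)·e^(0.0483·9/12) = 103.6364 × 1.036889 = 107.4594
Value (long) = (F − K)·e^(−rT) = (107.4594 − 114.53) × 0.964423 = -6.8190
Value = -HK$6.82

-HK$6.82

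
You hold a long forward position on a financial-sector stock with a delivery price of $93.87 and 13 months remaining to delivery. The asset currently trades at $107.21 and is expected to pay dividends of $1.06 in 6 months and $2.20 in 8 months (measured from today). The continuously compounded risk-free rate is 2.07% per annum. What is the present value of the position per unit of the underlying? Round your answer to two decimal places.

$12.20

PV(remaining dividends) I = 1.06·e^(−0.0207·6/12) + 2.20·e^(−0.0207·8/12) = 3.2189
Current forward F = (S − I)·e^(rT) = (107.21 − 3.2189)·e^(0.0207·13/12) = 103.9911 × 1.022678 = 106.3494
Value (long) = (F − K)·e^(−rT) = (106.3494 − 93.87) × 0.977825 = 12.2027
Value = $12.20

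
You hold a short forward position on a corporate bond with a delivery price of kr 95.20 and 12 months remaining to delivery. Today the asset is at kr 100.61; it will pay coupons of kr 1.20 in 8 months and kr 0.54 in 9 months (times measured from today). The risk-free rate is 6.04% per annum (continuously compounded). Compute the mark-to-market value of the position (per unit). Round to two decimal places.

PV(remaining coupons) I = 1.20·e^(−0.0604·8/12) + 0.54·e^(−0.0604·9/12) = 1.6687
Current forward F = (S − I)·e^(rT) = (100.61 − 1.6687)·e^(0.0604·12/12) = 98.9413 × 1.062261 = 105.1015
Value (long) = (F − K)·e^(−rT) = (105.1015 − 95.20) × 0.941388 = 9.3212
Short position value = −(long value) = -kr 9.32

-kr 9.32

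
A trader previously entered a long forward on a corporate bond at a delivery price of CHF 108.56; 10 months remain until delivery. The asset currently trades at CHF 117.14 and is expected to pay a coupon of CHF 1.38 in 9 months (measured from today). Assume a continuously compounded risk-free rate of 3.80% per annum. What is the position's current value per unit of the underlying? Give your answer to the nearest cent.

PV(remaining coupons) I = 1.38·e^(−0.0380·9/12) = 1.3412
Current forward F = (S − I)·e^(rT) = (117.14 − 1.3412)·e^(0.0380·10/12) = 115.7988 × 1.032173 = 119.5244
Value (long) = (F − K)·e^(−rT) = (119.5244 − 108.56) × 0.968829 = 10.6226
Value = CHF 10.62

CHF 10.62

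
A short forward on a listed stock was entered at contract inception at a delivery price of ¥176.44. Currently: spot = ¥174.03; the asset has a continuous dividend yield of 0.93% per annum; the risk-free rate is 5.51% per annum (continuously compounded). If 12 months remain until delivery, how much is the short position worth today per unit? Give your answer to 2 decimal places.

Current fair forward for the remaining 12 months: F = S·e^((r − q)·T), (r − q) = 0.0551 − 0.0093 = 0.0458
F = 174.03 · e^(0.0458 × 12/12) = 174.03 × 1.046865 = 182.1859
Value of long forward = (F − K)·e^(−rT) = (182.1859 − 176.44) · e^(−0.0551·12/12)
= 5.7459 × 0.946391 = 5.44
Short position value = −(long value) = -¥5.44

-¥5.44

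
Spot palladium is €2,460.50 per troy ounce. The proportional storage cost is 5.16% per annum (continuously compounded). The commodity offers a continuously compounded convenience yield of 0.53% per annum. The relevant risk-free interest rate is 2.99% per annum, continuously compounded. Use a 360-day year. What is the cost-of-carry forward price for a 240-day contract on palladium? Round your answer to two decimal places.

€2,588.72 per troy ounce

Net carry = r + u − y = 0.0299 + 0.0516 − 0.0053 = 0.0762
F = S·e^((r+u−y)T) = 2460.50 · e^(0.0762 × 240/360) = 2460.50 · e^0.05080000
= 2460.50 × 1.05211245 = €2,588.72 per troy ounce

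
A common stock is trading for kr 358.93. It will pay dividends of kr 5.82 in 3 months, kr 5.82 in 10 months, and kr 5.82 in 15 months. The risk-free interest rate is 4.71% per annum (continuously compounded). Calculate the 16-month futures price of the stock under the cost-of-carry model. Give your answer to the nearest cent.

PV(dividends) I = 5.82·e^(−0.0471·3/12) + 5.82·e^(−0.0471·10/12) + 5.82·e^(−0.0471·15/12)
I = 5.7519 + 5.5960 + 5.4872 = 16.8351
F = (S − I)·e^(rT) = (358.93 − 16.8351) · e^(0.0471·16/12)
= 342.0949 · e^0.062800 = 342.0949 × 1.064814 = kr 364.27

kr 364.27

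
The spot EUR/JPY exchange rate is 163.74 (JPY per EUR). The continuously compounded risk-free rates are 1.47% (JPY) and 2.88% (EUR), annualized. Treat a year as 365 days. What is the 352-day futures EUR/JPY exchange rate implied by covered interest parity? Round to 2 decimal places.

F = S·e^((r_JPY − r_EUR)T) = 163.74 · e^((0.0147 − 0.0288) × 352/365)
= 163.74 · e^-0.013598 = 163.74 × 0.986494
F = 161.53 JPY per EUR

161.53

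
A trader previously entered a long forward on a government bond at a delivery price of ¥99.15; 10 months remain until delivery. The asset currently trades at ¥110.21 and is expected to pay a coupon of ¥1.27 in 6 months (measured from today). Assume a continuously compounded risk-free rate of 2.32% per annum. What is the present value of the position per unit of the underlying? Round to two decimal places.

¥11.70

PV(remaining coupons) I = 1.27·e^(−0.0232·6/12) = 1.2554
Current forward F = (S − I)·e^(rT) = (110.21 − 1.2554)·e^(0.0232·10/12) = 108.9546 × 1.019521 = 111.0815
Value (long) = (F − K)·e^(−rT) = (111.0815 − 99.15) × 0.980852 = 11.7030
Value = ¥11.70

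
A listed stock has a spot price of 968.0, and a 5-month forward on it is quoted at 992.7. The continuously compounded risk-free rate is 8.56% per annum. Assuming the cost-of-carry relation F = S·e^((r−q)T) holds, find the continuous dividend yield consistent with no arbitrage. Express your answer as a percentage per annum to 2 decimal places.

From F = S·e^((r−q)T): (r − q) = ln(F/S)/T
ln(992.7/968.0) = ln(1.025517) = 0.025197
(r − q) = 0.025197 / (5/12) = 0.060473
q = r − ln(F/S)/T = 0.0856 − 0.060473 = 0.025127
q = 2.51%

2.51%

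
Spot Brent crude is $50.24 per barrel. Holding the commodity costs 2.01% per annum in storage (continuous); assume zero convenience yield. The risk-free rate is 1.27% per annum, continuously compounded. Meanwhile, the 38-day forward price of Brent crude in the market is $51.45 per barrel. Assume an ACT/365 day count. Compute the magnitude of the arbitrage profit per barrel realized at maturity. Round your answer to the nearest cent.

Fair forward: F* = S·e^(carry·T), with carry = (r + u) = 0.0127 + 0.0201 = 0.0328
F* = 50.24 · e^(0.0328 × 38/365) = 50.24 · e^0.003415 = 50.24 × 1.003421 = $50.4119
Market $51.45 > fair $50.4119: forward overpriced → cash-and-carry (buy spot, short the forward).
At maturity, profit = |F_mkt − F*| = |51.45 − 50.4119| = $1.04 per barrel

$1.04 per barrel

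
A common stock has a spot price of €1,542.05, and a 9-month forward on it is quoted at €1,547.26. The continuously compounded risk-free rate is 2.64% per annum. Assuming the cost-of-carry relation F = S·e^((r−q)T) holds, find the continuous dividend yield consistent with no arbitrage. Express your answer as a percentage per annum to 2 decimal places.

2.19%

From F = S·e^((r−q)T): (r − q) = ln(F/S)/T
ln(1547.26/1542.05) = ln(1.003379) = 0.003373
(r − q) = 0.003373 / (9/12) = 0.004497
q = r − ln(F/S)/T = 0.0264 − 0.004497 = 0.021903
q = 2.19%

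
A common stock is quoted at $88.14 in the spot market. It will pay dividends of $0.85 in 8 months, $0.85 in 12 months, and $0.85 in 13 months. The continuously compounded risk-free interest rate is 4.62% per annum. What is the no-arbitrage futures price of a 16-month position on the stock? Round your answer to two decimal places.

$91.14

PV(dividends) I = 0.85·e^(−0.0462·8/12) + 0.85·e^(−0.0462·12/12) + 0.85·e^(−0.0462·13/12)
I = 0.8242 + 0.8116 + 0.8085 = 2.4443
F = (S − I)·e^(rT) = (88.14 − 2.4443) · e^(0.0462·16/12)
= 85.6957 · e^0.061600 = 85.6957 × 1.063537 = $91.14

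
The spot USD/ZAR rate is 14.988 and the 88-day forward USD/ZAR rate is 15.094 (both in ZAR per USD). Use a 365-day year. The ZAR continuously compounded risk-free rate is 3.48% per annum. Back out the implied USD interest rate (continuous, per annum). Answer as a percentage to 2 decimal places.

0.56%

F = S·e^((r_ZAR − r_USD)T) ⇒ r_USD = r_ZAR − ln(F/S)/T
ln(15.094/14.988) = 0.007047; /(88/365) = 0.029229
r_USD = 0.0348 − 0.029229 = 0.005571
r_USD = 0.56%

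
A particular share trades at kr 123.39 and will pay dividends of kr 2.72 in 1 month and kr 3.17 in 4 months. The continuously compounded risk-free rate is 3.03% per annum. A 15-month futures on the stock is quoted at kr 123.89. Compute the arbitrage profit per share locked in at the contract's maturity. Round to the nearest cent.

PV(dividends) I = 2.72·e^(−0.0303·1/12) + 3.17·e^(−0.0303·4/12) = 5.8513
Fair futures F* = (S − I)·e^(rT) = (123.39 − 5.8513)·e^0.037875 = 117.5387 × 1.038601 = 122.0758
Market kr 123.89 > fair 122.0758: forward overpriced → cash-and-carry (borrow at r, buy the stock and collect the dividends, short the forward).
Profit at T = |F_mkt − F*| = |123.89 − 122.0758| = kr 1.81 per share

kr 1.81 per share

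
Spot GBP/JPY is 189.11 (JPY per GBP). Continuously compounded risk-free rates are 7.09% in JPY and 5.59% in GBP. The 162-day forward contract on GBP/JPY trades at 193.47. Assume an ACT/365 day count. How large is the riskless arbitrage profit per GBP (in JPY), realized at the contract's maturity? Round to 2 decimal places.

Fair forward: F* = S·e^(carry·T), with carry = (r_JPY − r_GBP) = 0.0709 − 0.0559 = 0.0150
F* = 189.11 · e^(0.0150 × 162/365) = 189.11 · e^0.006658 = 189.11 × 1.006680 = 190.3733
Market 193.47 > fair 190.3733: forward overpriced → cash-and-carry (buy spot, short the forward).
At maturity, profit = |F_mkt − F*| = |193.47 − 190.3733| = 3.10 per GBP (in JPY)

3.10 per GBP (in JPY)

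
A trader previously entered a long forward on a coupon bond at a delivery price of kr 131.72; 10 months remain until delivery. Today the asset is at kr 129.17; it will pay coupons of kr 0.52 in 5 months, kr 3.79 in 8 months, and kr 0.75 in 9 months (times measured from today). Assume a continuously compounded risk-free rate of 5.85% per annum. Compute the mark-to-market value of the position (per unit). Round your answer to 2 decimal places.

-kr 1.15

PV(remaining coupons) I = 0.52·e^(−0.0585·5/12) + 3.79·e^(−0.0585·8/12) + 0.75·e^(−0.0585·9/12) = 4.8703
Current forward F = (S − I)·e^(rT) = (129.17 − 4.8703)·e^(0.0585·10/12) = 124.2997 × 1.049958 = 130.5095
Value (long) = (F − K)·e^(−rT) = (130.5095 − 131.72) × 0.952419 = -1.1529
Value = -kr 1.15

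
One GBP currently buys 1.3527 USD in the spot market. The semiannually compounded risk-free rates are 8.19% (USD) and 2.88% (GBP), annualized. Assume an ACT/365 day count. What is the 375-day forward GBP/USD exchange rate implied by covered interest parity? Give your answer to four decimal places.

By covered interest parity, F = S · (1+r_USD/2)^(2T) / (1+r_GBP/2)^(2T)
= 1.3527 × 1.085962 / 1.029814 = 1.3527 × 1.054522
F = 1.4265 USD per GBP

1.4265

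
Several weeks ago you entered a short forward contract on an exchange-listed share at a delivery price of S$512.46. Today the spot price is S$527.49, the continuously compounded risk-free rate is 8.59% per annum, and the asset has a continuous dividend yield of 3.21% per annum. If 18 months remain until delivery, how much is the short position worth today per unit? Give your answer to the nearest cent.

Current fair forward for the remaining 18 months: F = S·e^((r − q)·T), (r − q) = 0.0859 − 0.0321 = 0.0538
F = 527.49 · e^(0.0538 × 18/12) = 527.49 × 1.084046 = 571.8234
Value of long forward = (F − K)·e^(−rT) = (571.8234 − 512.46) · e^(−0.0859·18/12)
= 59.3634 × 0.879106 = 52.19
Short position value = −(long value) = -S$52.19

-S$52.19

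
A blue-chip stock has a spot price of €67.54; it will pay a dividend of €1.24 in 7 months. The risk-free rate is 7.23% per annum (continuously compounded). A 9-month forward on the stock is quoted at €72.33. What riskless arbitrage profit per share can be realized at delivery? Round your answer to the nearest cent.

€2.28 per share

PV(dividends) I = 1.24·e^(−0.0723·7/12) = 1.1888
Fair forward F* = (S − I)·e^(rT) = (67.54 − 1.1888)·e^0.054225 = 66.3512 × 1.055722 = 70.0484
Market €72.33 > fair 70.0484: forward overpriced → cash-and-carry (borrow at r, buy the stock and collect the dividends, short the forward).
Profit at T = |F_mkt − F*| = |72.33 − 70.0484| = €2.28 per share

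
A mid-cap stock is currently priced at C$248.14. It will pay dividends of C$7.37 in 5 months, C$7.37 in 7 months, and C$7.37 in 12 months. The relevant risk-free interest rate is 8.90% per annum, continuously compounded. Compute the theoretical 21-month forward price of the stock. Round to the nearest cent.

C$265.61

PV(dividends) I = 7.37·e^(−0.0890·5/12) + 7.37·e^(−0.0890·7/12) + 7.37·e^(−0.0890·12/12)
I = 7.1017 + 6.9971 + 6.7424 = 20.8412
F = (S − I)·e^(rT) = (248.14 − 20.8412) · e^(0.0890·21/12)
= 227.2988 · e^0.155750 = 227.2988 × 1.168534 = C$265.61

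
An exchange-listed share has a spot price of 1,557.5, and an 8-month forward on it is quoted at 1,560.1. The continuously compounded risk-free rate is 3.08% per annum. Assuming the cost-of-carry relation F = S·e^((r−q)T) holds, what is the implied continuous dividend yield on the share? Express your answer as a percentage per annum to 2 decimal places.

2.83%

From F = S·e^((r−q)T): (r − q) = ln(F/S)/T
ln(1560.1/1557.5) = ln(1.001669) = 0.001668
(r − q) = 0.001668 / (8/12) = 0.002502
q = r − ln(F/S)/T = 0.0308 − 0.002502 = 0.028298
q = 2.83%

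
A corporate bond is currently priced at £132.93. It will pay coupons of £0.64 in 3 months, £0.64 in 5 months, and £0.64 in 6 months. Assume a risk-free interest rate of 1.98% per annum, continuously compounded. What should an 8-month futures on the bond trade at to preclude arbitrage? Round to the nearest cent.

£132.77

PV(coupons) I = 0.64·e^(−0.0198·3/12) + 0.64·e^(−0.0198·5/12) + 0.64·e^(−0.0198·6/12)
I = 0.6368 + 0.6347 + 0.6337 = 1.9052
F = (S − I)·e^(rT) = (132.93 − 1.9052) · e^(0.0198·8/12)
= 131.0248 · e^0.013200 = 131.0248 × 1.013288 = £132.77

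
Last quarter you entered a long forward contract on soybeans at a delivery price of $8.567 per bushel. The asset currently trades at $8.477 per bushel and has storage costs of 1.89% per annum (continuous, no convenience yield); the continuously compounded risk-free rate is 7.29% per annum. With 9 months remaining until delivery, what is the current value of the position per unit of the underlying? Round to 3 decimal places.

Current fair forward for the remaining 9 months: F = S·e^((r + u)·T), (r + u) = 0.0729 + 0.0189 = 0.0918
F = 8.477 · e^(0.0918 × 9/12) = 8.477 × 1.071276 = 9.0812
Value of long forward = (F − K)·e^(−rT) = (9.0812 − 8.567) · e^(−0.0729·9/12)
= 0.5142 × 0.946793 = 0.487

$0.487 per bushel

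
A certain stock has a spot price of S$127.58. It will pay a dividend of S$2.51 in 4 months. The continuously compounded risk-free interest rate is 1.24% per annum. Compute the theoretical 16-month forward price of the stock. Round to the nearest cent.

S$127.17

PV(dividends) I = 2.51·e^(−0.0124·4/12)
I = 2.4996
F = (S − I)·e^(rT) = (127.58 − 2.4996) · e^(0.0124·16/12)
= 125.0804 · e^0.016533 = 125.0804 × 1.016670 = S$127.17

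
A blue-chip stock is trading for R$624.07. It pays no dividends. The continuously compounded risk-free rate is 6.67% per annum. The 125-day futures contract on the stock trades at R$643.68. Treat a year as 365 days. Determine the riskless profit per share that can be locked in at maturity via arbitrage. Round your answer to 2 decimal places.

R$5.19 per share

Fair futures: F* = S·e^(carry·T), with carry = r = 0.0667
F* = 624.07 · e^(0.0667 × 125/365) = 624.07 · e^0.022842 = 624.07 × 1.023105 = R$638.4891
Market R$643.68 > fair R$638.4891: forward overpriced → cash-and-carry (buy spot, short the forward).
At maturity, profit = |F_mkt − F*| = |643.68 − 638.4891| = R$5.19 per share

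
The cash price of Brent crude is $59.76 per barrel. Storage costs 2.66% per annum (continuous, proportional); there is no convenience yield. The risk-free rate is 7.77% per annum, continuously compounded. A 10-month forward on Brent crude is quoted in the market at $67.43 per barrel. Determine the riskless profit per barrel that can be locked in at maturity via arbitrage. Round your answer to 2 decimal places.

Fair forward: F* = S·e^(carry·T), with carry = (r + u) = 0.0777 + 0.0266 = 0.1043
F* = 59.76 · e^(0.1043 × 10/12) = 59.76 · e^0.086917 = 59.76 × 1.090806 = $65.1866
Market $67.43 > fair $65.1866: forward overpriced → cash-and-carry (buy spot, short the forward).
At maturity, profit = |F_mkt − F*| = |67.43 − 65.1866| = $2.24 per barrel

$2.24 per barrel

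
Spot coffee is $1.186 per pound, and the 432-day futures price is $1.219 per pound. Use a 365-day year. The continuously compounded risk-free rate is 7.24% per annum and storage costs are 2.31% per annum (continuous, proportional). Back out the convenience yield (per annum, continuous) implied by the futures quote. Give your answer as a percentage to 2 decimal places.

F = S·e^((r+u−y)T) ⇒ (r+u−y) = ln(F/S)/T
ln(1.219/1.186) = 0.027445; /T ⇒ 0.023188
y = r + u − ln(F/S)/T = 0.0724 + 0.0231 − 0.023188 = 0.072312
y = 7.23%

7.23%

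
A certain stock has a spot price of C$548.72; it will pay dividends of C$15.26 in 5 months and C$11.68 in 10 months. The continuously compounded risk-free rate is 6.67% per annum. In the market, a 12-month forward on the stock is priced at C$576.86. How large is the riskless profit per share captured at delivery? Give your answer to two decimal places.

PV(dividends) I = 15.26·e^(−0.0667·5/12) + 11.68·e^(−0.0667·10/12) = 25.8902
Fair forward F* = (S − I)·e^(rT) = (548.72 − 25.8902)·e^0.066700 = 522.8298 × 1.068975 = 558.8920
Market C$576.86 > fair 558.8920: forward overpriced → cash-and-carry (borrow at r, buy the stock and collect the dividends, short the forward).
Profit at T = |F_mkt − F*| = |576.86 − 558.8920| = C$17.97 per share

C$17.97 per share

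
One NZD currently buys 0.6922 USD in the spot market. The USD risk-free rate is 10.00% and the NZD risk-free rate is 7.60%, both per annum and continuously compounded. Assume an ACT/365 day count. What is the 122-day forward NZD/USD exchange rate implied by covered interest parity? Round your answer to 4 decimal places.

F = S·e^((r_USD − r_NZD)T) = 0.6922 · e^((0.1000 − 0.0760) × 122/365)
= 0.6922 · e^0.008022 = 0.6922 × 1.008054
F = 0.6978 USD per NZD

0.6978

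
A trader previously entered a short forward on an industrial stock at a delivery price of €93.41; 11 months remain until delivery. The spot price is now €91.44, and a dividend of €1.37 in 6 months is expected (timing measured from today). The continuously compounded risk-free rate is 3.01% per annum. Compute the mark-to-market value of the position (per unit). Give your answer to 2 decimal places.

€0.78

PV(remaining dividends) I = 1.37·e^(−0.0301·6/12) = 1.3495
Current forward F = (S − I)·e^(rT) = (91.44 − 1.3495)·e^(0.0301·11/12) = 90.0905 × 1.027976 = 92.6109
Value (long) = (F − K)·e^(−rT) = (92.6109 − 93.41) × 0.972786 = -0.7774
Short position value = −(long value) = €0.78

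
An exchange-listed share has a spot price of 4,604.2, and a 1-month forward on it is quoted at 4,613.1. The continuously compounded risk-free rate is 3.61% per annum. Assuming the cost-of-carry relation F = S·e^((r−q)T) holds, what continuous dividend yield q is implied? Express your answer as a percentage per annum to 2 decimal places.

1.29%

From F = S·e^((r−q)T): (r − q) = ln(F/S)/T
ln(4613.1/4604.2) = ln(1.001933) = 0.001931
(r − q) = 0.001931 / (1/12) = 0.023172
q = r − ln(F/S)/T = 0.0361 − 0.023172 = 0.012928
q = 1.29%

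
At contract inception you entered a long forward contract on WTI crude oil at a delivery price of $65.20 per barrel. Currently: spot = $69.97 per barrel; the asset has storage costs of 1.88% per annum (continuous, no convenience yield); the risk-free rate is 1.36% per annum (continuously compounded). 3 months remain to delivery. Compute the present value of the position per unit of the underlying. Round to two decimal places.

$5.32 per barrel

Current fair forward for the remaining 3 months: F = S·e^((r + u)·T), (r + u) = 0.0136 + 0.0188 = 0.0324
F = 69.97 · e^(0.0324 × 3/12) = 69.97 × 1.008133 = 70.5391
Value of long forward = (F − K)·e^(−rT) = (70.5391 − 65.20) · e^(−0.0136·3/12)
= 5.3391 × 0.996606 = 5.32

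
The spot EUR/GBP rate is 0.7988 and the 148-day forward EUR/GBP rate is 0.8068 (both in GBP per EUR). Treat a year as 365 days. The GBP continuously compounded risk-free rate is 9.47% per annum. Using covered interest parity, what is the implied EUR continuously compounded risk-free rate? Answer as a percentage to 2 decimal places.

7.01%

F = S·e^((r_GBP − r_EUR)T) ⇒ r_EUR = r_GBP − ln(F/S)/T
ln(0.8068/0.7988) = 0.009965; /(148/365) = 0.024576
r_EUR = 0.0947 − 0.024576 = 0.070124
r_EUR = 7.01%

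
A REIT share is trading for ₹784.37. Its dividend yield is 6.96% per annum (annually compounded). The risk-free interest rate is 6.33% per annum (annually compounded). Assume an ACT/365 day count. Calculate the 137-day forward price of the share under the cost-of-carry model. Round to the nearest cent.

F = S · (1+r)^T / (1+q)^T
= 784.37 × 1.023305 / 1.025576 = 784.37 × 0.997786
F = ₹782.63

₹782.63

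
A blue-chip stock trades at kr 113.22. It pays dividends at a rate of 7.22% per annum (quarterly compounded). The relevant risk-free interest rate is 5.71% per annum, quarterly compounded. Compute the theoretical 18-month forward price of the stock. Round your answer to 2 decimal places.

kr 110.72

F = S · (1+r/4)^(4T) / (1+q/4)^(4T)
= 113.22 × 1.088765 / 1.113306 = 113.22 × 0.977957
F = kr 110.72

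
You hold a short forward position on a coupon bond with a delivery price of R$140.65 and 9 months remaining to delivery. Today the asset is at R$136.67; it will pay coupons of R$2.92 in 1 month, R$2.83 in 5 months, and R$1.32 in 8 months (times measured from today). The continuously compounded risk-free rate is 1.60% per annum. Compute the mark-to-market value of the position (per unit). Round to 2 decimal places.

R$9.34

PV(remaining coupons) I = 2.92·e^(−0.0160·1/12) + 2.83·e^(−0.0160·5/12) + 1.32·e^(−0.0160·8/12) = 7.0333
Current forward F = (S − I)·e^(rT) = (136.67 − 7.0333)·e^(0.0160·9/12) = 129.6367 × 1.012072 = 131.2017
Value (long) = (F − K)·e^(−rT) = (131.2017 − 140.65) × 0.988072 = -9.3356
Short position value = −(long value) = R$9.34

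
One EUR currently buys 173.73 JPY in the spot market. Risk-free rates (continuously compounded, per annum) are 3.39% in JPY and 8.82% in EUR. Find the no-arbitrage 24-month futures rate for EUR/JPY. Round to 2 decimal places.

155.85

F = S·e^((r_JPY − r_EUR)T) = 173.73 · e^((0.0339 − 0.0882) × 24/12)
= 173.73 · e^-0.108600 = 173.73 × 0.897089
F = 155.85 JPY per EUR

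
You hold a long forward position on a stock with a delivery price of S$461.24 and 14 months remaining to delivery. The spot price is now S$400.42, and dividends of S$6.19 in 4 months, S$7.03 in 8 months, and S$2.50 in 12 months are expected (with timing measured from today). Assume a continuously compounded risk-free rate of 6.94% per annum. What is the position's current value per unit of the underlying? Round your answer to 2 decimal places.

-S$40.04

PV(remaining dividends) I = 6.19·e^(−0.0694·4/12) + 7.03·e^(−0.0694·8/12) + 2.50·e^(−0.0694·12/12) = 15.0930
Current forward F = (S − I)·e^(rT) = (400.42 − 15.0930)·e^(0.0694·14/12) = 385.3270 × 1.084335 = 417.8236
Value (long) = (F − K)·e^(−rT) = (417.8236 − 461.24) × 0.922224 = -40.0396
Value = -S$40.04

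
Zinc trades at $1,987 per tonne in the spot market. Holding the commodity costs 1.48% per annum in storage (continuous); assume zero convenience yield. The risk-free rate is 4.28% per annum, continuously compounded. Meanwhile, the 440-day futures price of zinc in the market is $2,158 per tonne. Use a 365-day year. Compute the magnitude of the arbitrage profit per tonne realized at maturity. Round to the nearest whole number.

Fair futures: F* = S·e^(carry·T), with carry = (r + u) = 0.0428 + 0.0148 = 0.0576
F* = 1987 · e^(0.0576 × 440/365) = 1987 · e^0.069436 = 1987 × 1.071903 = $2129.8713
Market $2158 > fair $2129.8713: forward overpriced → cash-and-carry (buy spot, short the forward).
At maturity, profit = |F_mkt − F*| = |2158 − 2129.8713| = $28 per tonne

$28 per tonne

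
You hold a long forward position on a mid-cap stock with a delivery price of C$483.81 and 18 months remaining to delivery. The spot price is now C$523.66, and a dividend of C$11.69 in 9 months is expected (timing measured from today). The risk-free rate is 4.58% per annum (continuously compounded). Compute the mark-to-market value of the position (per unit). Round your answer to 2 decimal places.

C$60.68

PV(remaining dividends) I = 11.69·e^(−0.0458·9/12) = 11.2953
Current forward F = (S − I)·e^(rT) = (523.66 − 11.2953)·e^(0.0458·18/12) = 512.3647 × 1.071115 = 548.8015
Value (long) = (F − K)·e^(−rT) = (548.8015 − 483.81) × 0.933607 = 60.6765
Value = C$60.68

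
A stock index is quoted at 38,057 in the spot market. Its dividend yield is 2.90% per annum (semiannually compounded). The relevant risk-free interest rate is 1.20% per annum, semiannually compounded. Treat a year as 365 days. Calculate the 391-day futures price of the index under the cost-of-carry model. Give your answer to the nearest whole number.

37,377

F = S · (1+r/2)^(2T) / (1+q/2)^(2T)
= 38057 × 1.012899 / 1.031323 = 38057 × 0.982136
F = 37,377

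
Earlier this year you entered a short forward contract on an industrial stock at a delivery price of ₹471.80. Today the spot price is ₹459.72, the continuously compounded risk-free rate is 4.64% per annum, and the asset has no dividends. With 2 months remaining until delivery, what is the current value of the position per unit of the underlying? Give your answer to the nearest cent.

₹8.45

Current fair forward for the remaining 2 months: F = S·e^(r·T), r = 0.0464
F = 459.72 · e^(0.0464 × 2/12) = 459.72 × 1.007763 = 463.2888
Value of long forward = (F − K)·e^(−rT) = (463.2888 − 471.80) · e^(−0.0464·2/12)
= -8.5112 × 0.992296 = -8.45
Short position value = −(long value) = ₹8.45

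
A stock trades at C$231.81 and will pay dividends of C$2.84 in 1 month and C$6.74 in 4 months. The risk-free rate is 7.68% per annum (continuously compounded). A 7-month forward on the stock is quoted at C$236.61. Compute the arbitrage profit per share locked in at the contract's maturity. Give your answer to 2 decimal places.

C$4.00 per share

PV(dividends) I = 2.84·e^(−0.0768·1/12) + 6.74·e^(−0.0768·4/12) = 9.3915
Fair forward F* = (S − I)·e^(rT) = (231.81 − 9.3915)·e^0.044800 = 222.4185 × 1.045819 = 232.6095
Market C$236.61 > fair 232.6095: forward overpriced → cash-and-carry (borrow at r, buy the stock and collect the dividends, short the forward).
Profit at T = |F_mkt − F*| = |236.61 − 232.6095| = C$4.00 per share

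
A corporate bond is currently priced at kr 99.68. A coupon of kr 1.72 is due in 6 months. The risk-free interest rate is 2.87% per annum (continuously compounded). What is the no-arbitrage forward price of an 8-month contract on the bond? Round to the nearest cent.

PV(coupons) I = 1.72·e^(−0.0287·6/12)
I = 1.6955
F = (S − I)·e^(rT) = (99.68 − 1.6955) · e^(0.0287·8/12)
= 97.9845 · e^0.019133 = 97.9845 × 1.019317 = kr 99.88

kr 99.88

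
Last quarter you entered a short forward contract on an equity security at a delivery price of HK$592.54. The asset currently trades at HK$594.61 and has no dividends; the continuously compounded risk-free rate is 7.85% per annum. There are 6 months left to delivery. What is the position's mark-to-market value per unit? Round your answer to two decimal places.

Current fair forward for the remaining 6 months: F = S·e^(r·T), r = 0.0785
F = 594.61 · e^(0.0785 × 6/12) = 594.61 × 1.040030 = 618.4122
Value of long forward = (F − K)·e^(−rT) = (618.4122 − 592.54) · e^(−0.0785·6/12)
= 25.8722 × 0.961510 = 24.88
Short position value = −(long value) = -HK$24.88

-HK$24.88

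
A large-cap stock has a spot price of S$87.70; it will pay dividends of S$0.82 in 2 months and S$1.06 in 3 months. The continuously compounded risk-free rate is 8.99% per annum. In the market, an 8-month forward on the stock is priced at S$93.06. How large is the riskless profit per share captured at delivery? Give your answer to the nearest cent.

S$1.90 per share

PV(dividends) I = 0.82·e^(−0.0899·2/12) + 1.06·e^(−0.0899·3/12) = 1.8442
Fair forward F* = (S − I)·e^(rT) = (87.70 − 1.8442)·e^0.059933 = 85.8558 × 1.061765 = 91.1587
Market S$93.06 > fair 91.1587: forward overpriced → cash-and-carry (borrow at r, buy the stock and collect the dividends, short the forward).
Profit at T = |F_mkt − F*| = |93.06 − 91.1587| = S$1.90 per share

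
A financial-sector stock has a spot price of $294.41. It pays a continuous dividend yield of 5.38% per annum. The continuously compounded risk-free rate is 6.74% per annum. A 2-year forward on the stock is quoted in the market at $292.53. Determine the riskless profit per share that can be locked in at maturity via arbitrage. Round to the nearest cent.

Fair forward: F* = S·e^(carry·T), with carry = (r − q) = 0.0674 − 0.0538 = 0.0136
F* = 294.41 · e^(0.0136 × 2) = 294.41 · e^0.027200 = 294.41 × 1.027573 = $302.5278
Market $292.53 < fair $302.5278: forward underpriced → reverse cash-and-carry (short spot, go long the forward).
At maturity, profit = |F_mkt − F*| = |292.53 − 302.5278| = $10.00 per share

$10.00 per share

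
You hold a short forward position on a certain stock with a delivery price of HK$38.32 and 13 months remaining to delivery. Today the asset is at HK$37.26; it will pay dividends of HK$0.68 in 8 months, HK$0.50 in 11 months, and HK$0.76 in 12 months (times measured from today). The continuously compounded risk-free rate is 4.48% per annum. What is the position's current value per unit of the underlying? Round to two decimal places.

PV(remaining dividends) I = 0.68·e^(−0.0448·8/12) + 0.50·e^(−0.0448·11/12) + 0.76·e^(−0.0448·12/12) = 1.8666
Current forward F = (S − I)·e^(rT) = (37.26 − 1.8666)·e^(0.0448·13/12) = 35.3934 × 1.049730 = 37.1535
Value (long) = (F − K)·e^(−rT) = (37.1535 − 38.32) × 0.952626 = -1.1112
Short position value = −(long value) = HK$1.11

HK$1.11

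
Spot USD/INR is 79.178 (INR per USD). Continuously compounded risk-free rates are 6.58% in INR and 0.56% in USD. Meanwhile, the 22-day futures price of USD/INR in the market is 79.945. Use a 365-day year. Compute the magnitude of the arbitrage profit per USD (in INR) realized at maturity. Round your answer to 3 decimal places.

0.479 per USD (in INR)

Fair futures: F* = S·e^(carry·T), with carry = (r_INR − r_USD) = 0.0658 − 0.0056 = 0.0602
F* = 79.178 · e^(0.0602 × 22/365) = 79.178 · e^0.003628 = 79.178 × 1.003635 = 79.4658
Market 79.945 > fair 79.4658: forward overpriced → cash-and-carry (buy spot, short the forward).
At maturity, profit = |F_mkt − F*| = |79.945 − 79.4658| = 0.479 per USD (in INR)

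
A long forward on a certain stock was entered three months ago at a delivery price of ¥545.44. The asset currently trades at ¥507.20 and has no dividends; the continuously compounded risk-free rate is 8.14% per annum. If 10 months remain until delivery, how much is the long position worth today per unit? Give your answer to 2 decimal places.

-¥2.47

Current fair forward for the remaining 10 months: F = S·e^(r·T), r = 0.0814
F = 507.20 · e^(0.0814 × 10/12) = 507.20 × 1.070187 = 542.7988
Value of long forward = (F − K)·e^(−rT) = (542.7988 − 545.44) · e^(−0.0814·10/12)
= -2.6412 × 0.934416 = -2.47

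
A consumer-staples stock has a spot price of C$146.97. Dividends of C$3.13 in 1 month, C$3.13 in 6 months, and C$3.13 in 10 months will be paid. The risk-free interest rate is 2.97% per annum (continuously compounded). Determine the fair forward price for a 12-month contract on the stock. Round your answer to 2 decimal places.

C$141.86

PV(dividends) I = 3.13·e^(−0.0297·1/12) + 3.13·e^(−0.0297·6/12) + 3.13·e^(−0.0297·10/12)
I = 3.1223 + 3.0839 + 3.0535 = 9.2597
F = (S − I)·e^(rT) = (146.97 − 9.2597) · e^(0.0297·12/12)
= 137.7103 · e^0.029700 = 137.7103 × 1.030145 = C$141.86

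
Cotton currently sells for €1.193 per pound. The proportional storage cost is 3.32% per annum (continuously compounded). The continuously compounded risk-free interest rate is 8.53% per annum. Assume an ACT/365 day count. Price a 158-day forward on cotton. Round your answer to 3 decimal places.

€1.256 per pound

Net carry = r + u − y = 0.0853 + 0.0332 − 0.0000 = 0.1185
F = S·e^((r+u−y)T) = 1.193 · e^(0.1185 × 158/365) = 1.193 · e^0.051296
= 1.193 × 1.052634 = €1.256 per pound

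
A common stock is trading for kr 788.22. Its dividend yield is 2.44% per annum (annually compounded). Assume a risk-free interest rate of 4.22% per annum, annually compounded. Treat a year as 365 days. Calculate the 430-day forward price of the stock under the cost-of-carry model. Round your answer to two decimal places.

kr 804.38

F = S · (1+r)^T / (1+q)^T
= 788.22 × 1.049900 / 1.028807 = 788.22 × 1.020502
F = kr 804.38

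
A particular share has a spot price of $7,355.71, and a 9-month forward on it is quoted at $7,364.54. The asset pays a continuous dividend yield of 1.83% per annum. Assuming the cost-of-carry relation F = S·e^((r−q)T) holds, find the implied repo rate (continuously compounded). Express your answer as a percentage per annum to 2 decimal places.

From F = S·e^((r−q)T): (r − q) = ln(F/S)/T
ln(7364.54/7355.71) = ln(1.001200) = 0.001199
(r − q) = 0.001199 / (9/12) = 0.001599
r = ln(F/S)/T + q = 0.001599 + 0.0183 = 0.019899
r = 1.99%

1.99%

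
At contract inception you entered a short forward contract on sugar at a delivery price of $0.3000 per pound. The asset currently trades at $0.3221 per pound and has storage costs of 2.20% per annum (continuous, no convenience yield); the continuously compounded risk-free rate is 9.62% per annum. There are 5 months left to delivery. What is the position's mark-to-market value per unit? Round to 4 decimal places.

-$0.0369 per pound

Current fair forward for the remaining 5 months: F = S·e^((r + u)·T), (r + u) = 0.0962 + 0.0220 = 0.1182
F = 0.3221 · e^(0.1182 × 5/12) = 0.3221 × 1.050483 = 0.3384
Value of long forward = (F − K)·e^(−rT) = (0.3384 − 0.3000) · e^(−0.0962·5/12)
= 0.0384 × 0.960709 = 0.0369
Short position value = −(long value) = -$0.0369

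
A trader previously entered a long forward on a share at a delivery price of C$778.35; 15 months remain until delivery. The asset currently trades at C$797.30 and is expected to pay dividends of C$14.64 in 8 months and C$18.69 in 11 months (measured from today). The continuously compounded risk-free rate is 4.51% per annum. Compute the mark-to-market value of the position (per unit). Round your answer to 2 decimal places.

PV(remaining dividends) I = 14.64·e^(−0.0451·8/12) + 18.69·e^(−0.0451·11/12) = 32.1395
Current forward F = (S − I)·e^(rT) = (797.30 − 32.1395)·e^(0.0451·15/12) = 765.1605 × 1.057994 = 809.5352
Value (long) = (F − K)·e^(−rT) = (809.5352 − 778.35) × 0.945185 = 29.4758
Value = C$29.48

C$29.48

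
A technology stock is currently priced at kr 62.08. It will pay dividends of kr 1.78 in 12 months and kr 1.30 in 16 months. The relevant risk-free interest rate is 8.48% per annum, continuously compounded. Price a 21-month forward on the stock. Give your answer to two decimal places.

kr 68.77

PV(dividends) I = 1.78·e^(−0.0848·12/12) + 1.30·e^(−0.0848·16/12)
I = 1.6353 + 1.1610 = 2.7963
F = (S − I)·e^(rT) = (62.08 − 2.7963) · e^(0.0848·21/12)
= 59.2837 · e^0.148400 = 59.2837 × 1.159977 = kr 68.77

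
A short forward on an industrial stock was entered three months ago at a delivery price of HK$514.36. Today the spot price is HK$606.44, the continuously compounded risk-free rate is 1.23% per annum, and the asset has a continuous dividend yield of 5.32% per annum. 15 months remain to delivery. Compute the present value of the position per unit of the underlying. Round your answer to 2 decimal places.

-HK$60.91

Current fair forward for the remaining 15 months: F = S·e^((r − q)·T), (r − q) = 0.0123 − 0.0532 = -0.0409
F = 606.44 · e^(-0.0409 × 15/12) = 606.44 × 0.950160 = 576.2150
Value of long forward = (F − K)·e^(−rT) = (576.2150 − 514.36) · e^(−0.0123·15/12)
= 61.8550 × 0.984743 = 60.91
Short position value = −(long value) = -HK$60.91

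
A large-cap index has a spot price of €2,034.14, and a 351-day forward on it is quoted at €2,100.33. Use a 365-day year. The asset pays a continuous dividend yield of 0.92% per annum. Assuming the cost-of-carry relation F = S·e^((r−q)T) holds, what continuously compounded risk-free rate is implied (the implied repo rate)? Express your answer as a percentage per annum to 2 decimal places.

From F = S·e^((r−q)T): (r − q) = ln(F/S)/T
ln(2100.33/2034.14) = ln(1.032540) = 0.032022
(r − q) = 0.032022 / (351/365) = 0.033299
r = ln(F/S)/T + q = 0.033299 + 0.0092 = 0.042499
r = 4.25%

4.25%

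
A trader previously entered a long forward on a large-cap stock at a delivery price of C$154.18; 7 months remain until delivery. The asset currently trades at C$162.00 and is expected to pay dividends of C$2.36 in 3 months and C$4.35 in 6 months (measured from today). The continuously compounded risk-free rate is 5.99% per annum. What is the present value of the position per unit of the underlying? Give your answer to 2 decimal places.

C$6.57

PV(remaining dividends) I = 2.36·e^(−0.0599·3/12) + 4.35·e^(−0.0599·6/12) = 6.5466
Current forward F = (S − I)·e^(rT) = (162.00 − 6.5466)·e^(0.0599·7/12) = 155.4534 × 1.035559 = 160.9812
Value (long) = (F − K)·e^(−rT) = (160.9812 − 154.18) × 0.965662 = 6.5677
Value = C$6.57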